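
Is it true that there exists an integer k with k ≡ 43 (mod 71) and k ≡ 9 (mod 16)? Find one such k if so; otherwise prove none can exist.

The moduli 71 and 16 are coprime, so by the Chinese Remainder Theorem a unique solution modulo 1136 exists.
Write k = 43 + 71t and require 43 + 71t ≡ 9 (mod 16), i.e. 71t ≡ 14 (mod 16).
71 ≡ 7 (mod 16), so this reads 7t ≡ 14 (mod 16). Invert 7 mod 16 by the Euclidean algorithm: 16 = 2·7 + 2, 7 = 3·2 + 1, 2 = 2·1 + 0; back-substituting, 1 = 7 − 3·2 = 7 − 3·(16 − 2·7) = −3·16 + 7·7. Hence 7·7 ≡ 1, so 7⁻¹ ≡ 7 (mod 16).
Therefore t ≡ 7·14 = 98 ≡ 2 (mod 16).
With t = 2: k = 43 + 71·2 = 185.
Verify: 185 = 2·71 + 43 and 185 = 11·16 + 9. ✓

k = 185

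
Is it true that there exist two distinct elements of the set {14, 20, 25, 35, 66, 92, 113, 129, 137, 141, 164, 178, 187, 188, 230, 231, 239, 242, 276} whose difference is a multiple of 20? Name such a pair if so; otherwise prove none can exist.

No, no such pair exists.

Reduce each element modulo 20: 14↦14, 20↦0, 25↦5, 35↦15, 66↦6, 92↦12, 113↦13, 129↦9, 137↦17, 141↦1, 164↦4, 178↦18, 187↦7, 188↦8, 230↦10, 231↦11, 239↦19, 242↦2, 276↦16.
No residue repeats among the 19 elements, so no pair has difference ≡ 0 (mod 20).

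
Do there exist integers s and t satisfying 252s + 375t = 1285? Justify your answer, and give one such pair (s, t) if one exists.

No, no such integers exist.

gcd(252, 375) = 3, so every integer of the form 252s + 375t is a multiple of 3.
But 1285 = 3·428 + 1, so 3 ∤ 1285.
So the equation is unsolvable over ℤ.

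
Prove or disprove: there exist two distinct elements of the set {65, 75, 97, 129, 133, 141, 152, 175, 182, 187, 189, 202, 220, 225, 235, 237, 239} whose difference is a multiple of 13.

The pair (65, 182) works.

Reduce each element mod 13: 65↦0, 75↦10, 97↦6, 129↦12, 133↦3, 141↦11, 152↦9, 175↦6, 182↦0, 187↦5, 189↦7, 202↦7, 220↦12, 225↦4, 235↦1, 237↦3, 239↦5. The residue 0 repeats (at 65 and 182), and 182 − 65 = 117 = 9·13.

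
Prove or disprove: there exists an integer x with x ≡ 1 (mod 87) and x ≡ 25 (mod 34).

The moduli 87 and 34 are coprime, so by the Chinese Remainder Theorem a unique solution modulo 2958 exists.
Write x = 1 + 87t and require 1 + 87t ≡ 25 (mod 34), i.e. 87t ≡ 24 (mod 34).
87 ≡ 19 (mod 34), so this reads 19t ≡ 24 (mod 34). Since 19·9 = 171 = 5·34 + 1, the inverse of 19 mod 34 is 9.
Multiplying by 9: t ≡ 9·24 = 216 ≡ 12 (mod 34).
With t = 12: x = 1 + 87·12 = 1045.
Indeed 1045 ≡ 1 (mod 87) and 1045 ≡ 25 (mod 34).

x = 1045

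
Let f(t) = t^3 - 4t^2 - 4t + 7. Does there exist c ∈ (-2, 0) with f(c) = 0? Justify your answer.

f(-2) = -9 and f(0) = 7, which have opposite signs.
As a polynomial, f is continuous on every closed interval.
So by the Intermediate Value Theorem there is a c strictly between -2 and 0 with f(c) = 0.

Yes, f has a root in the interval.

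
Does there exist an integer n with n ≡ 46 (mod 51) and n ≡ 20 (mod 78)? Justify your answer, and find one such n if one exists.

No, no such integer exists.

Both moduli are multiples of 3 = gcd(51, 78), so any solution would satisfy n ≡ 46 and n ≡ 20 modulo 3 simultaneously.
These are incompatible: 46 − 20 = 26 is not divisible by 3.
Therefore no such n exists.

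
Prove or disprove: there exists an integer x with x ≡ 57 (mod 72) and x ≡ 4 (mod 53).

x = 57

The moduli 72 and 53 are coprime, so by the Chinese Remainder Theorem a unique solution modulo 3816 exists.
Any solution of the first congruence is x = 57 + 72t; substituting into the second, 72t ≡ 4 − 57 ≡ 0 (mod 53).
72 ≡ 19 (mod 53), so this reads 19t ≡ 0 (mod 53). t = 0 satisfies this.
Taking t = 0 gives x = 57 + 72·0 = 57.
Check: 57 mod 72 = 57, 57 mod 53 = 4. ✓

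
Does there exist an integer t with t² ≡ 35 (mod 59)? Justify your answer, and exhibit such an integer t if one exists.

t = 25

Take t = 25. Then 25² = 625 = 10·59 + 35, so 25² ≡ 35 (mod 59).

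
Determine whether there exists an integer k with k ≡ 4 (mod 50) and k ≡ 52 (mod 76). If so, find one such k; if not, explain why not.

Here gcd(50, 76) = 2, and both 4 and 52 leave remainder 0 mod 2, so the system is consistent.
List candidates k ≡ 4 (mod 50): 4, 54, 104, 154, 204. Modulo 76 these are 4, 54, 28, 2, 52; 204 gives 52 as required.
Indeed 204 ≡ 4 (mod 50) and 204 ≡ 52 (mod 76).

k = 204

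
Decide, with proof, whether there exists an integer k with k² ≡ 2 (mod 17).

k = 11

k = 11 works: 11² = 121, and 121 − 2 = 119 = 7·17.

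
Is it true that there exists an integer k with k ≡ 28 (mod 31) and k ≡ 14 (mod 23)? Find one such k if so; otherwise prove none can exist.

k = 152

gcd(31, 23) = 1, so the Chinese Remainder Theorem guarantees exactly one residue class mod 713 satisfying both.
Write k = 28 + 31t and require 28 + 31t ≡ 14 (mod 23), i.e. 31t ≡ 9 (mod 23).
31 ≡ 8 (mod 23), so this reads 8t ≡ 9 (mod 23). Since 8·3 = 24 = 1·23 + 1, the inverse of 8 mod 23 is 3.
Multiplying by 3: t ≡ 3·9 = 27 ≡ 4 (mod 23).
Taking t = 4 gives k = 28 + 31·4 = 152.
Verify: 152 = 4·31 + 28 and 152 = 6·23 + 14. ✓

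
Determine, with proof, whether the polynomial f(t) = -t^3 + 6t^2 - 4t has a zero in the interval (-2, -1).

f has no root in that interval.

The endpoint values f(-2) = 40 and f(-1) = 11 are both positive. Claim: f(t) > 0 for every t in (-2, -1).
Substitute t = -1 − u, where 0 < u < 1 on the interval. Expanding, f(-1 − u) = u^3 + 9u^2 + 19u + 11.
All 4 nonzero coefficients of this polynomial in u are positive; hence for u > 0 the value is a sum of positive terms (the constant 11 among them).
So f is strictly positive on (-2, -1); no root exists in the interval.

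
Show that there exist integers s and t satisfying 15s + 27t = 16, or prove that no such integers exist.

There are no such integers.

gcd(15, 27) = 3, so every integer of the form 15s + 27t is a multiple of 3.
However 16 leaves remainder 1 on division by 3.
So the equation is unsolvable over ℤ.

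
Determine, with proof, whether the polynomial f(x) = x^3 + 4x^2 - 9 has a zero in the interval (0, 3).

f(0) = -9 and f(3) = 54, which have opposite signs.
Since f is a polynomial it is continuous on [0, 3].
By the Intermediate Value Theorem f must vanish at some point of (0, 3).

Yes, f has a root in the interval.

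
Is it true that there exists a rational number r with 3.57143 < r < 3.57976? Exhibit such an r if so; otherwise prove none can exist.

r = 68/19

Scale by 19: the interval becomes (67.85717, 68.01544), which contains the integer 68.
Dividing back, 3.57143 < 68/19 < 3.57976, and 68/19 is rational.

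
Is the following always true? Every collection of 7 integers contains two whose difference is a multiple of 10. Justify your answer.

Consider the 7 integers 34, 35, …, 40. They lie in distinct residue classes modulo 10, since 7 ≤ 10.
The differences between them range over 1, …, 6, none of which is divisible by 10.

No, the set {34, 35, 36, 37, 38, 39, 40} is a counterexample.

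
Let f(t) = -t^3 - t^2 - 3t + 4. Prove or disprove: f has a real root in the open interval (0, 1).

f(0) = 4 and f(1) = -1, which have opposite signs.
Since f is a polynomial it is continuous on [0, 1].
By the Intermediate Value Theorem f must vanish at some point of (0, 1).

Such a root exists.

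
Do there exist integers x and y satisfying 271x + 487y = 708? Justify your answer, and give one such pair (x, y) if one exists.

271 and 487 are coprime, so 271x + 487y ranges over all of ℤ.
Euclidean algorithm: 487 = 1·271 + 216, 271 = 1·216 + 55, 216 = 3·55 + 51, 55 = 1·51 + 4, 51 = 12·4 + 3, 4 = 1·3 + 1, 3 = 3·1 + 0.
Unwinding: 1 = 4 − 1·3 = 4 − (51 − 12·4) = −51 + 13·4 = −51 + 13·(55 − 1·51) = 13·55 − 14·51 = 13·55 − 14·(216 − 3·55) = −14·216 + 55·55 = −14·216 + 55·(271 − 1·216) = 55·271 − 69·216 = 55·271 − 69·(487 − 1·271) = −69·487 + 124·271, i.e. 271·124 + 487·(-69) = 1.
Times 708: 271·87792 + 487·(-48852) = 708, so (87792, -48852) solves it.
Subtracting 180·487 from x and adding 180·271 to y gives the tidier solution (132, -72).
Check: 271·132 + 487·(-72) = 35772 − 35064 = 708. ✓

x = 132, y = -72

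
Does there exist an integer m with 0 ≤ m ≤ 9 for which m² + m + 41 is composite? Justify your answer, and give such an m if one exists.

There is no such integer m in that range.

The values for m = 0, 1, …, 9 are 41, 43, 47, 53, 61, 71, 83, 97, 113, 131, and each of these is prime.
So no value in the range makes the expression composite.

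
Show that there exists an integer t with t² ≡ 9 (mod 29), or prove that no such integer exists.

Take t = 26. Then 26² = 676 = 23·29 + 9, so 26² ≡ 9 (mod 29).

t = 26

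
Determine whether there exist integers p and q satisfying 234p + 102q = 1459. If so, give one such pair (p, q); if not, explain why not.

No, no such integers exist.

Both 234 and 102 are divisible by gcd(234, 102) = 6, hence so is any combination 234p + 102q.
But 1459 is not a multiple of 6 (it leaves remainder 1).
Hence no integers p, q satisfy the equation.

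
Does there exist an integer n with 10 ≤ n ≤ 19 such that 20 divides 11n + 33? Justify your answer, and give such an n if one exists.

Try n = 17: 11·17 + 33 = 220 = 11·20, which is divisible by 20.

n = 17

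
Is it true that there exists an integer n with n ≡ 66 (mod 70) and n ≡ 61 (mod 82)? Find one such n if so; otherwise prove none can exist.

Reduce both congruences modulo 2, which divides 70 and 82: they say n ≡ 66 (mod 2) and n ≡ 61 (mod 2).
These are incompatible: 66 − 61 = 5 is not divisible by 2.
Therefore no such n exists.

There is no such integer.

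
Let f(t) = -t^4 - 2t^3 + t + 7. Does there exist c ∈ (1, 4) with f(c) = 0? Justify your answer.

f(1) = 5 and f(4) = -373, which have opposite signs.
Since f is a polynomial it is continuous on [1, 4].
By the Intermediate Value Theorem f must vanish at some point of (1, 4).

Yes, such a c exists.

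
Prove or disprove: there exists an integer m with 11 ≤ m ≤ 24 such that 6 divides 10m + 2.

m = 13

Try m = 13: 10·13 + 2 = 132 = 22·6, which is divisible by 6.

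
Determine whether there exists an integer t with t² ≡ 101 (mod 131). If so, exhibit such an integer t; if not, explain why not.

t = 25

Take t = 25. Then 25² = 625 = 4·131 + 101, so 25² ≡ 101 (mod 131).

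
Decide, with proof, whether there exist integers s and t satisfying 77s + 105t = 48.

gcd(77, 105) = 7, so every integer of the form 77s + 105t is a multiple of 7.
But 48 is not a multiple of 7 (it leaves remainder 6).
So the equation is unsolvable over ℤ.

No, no such integers exist.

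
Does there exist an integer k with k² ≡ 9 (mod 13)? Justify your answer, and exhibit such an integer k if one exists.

k = 3

Take k = 3. Then 3² = 9, and since 0 ≤ 9 < 13 this is already reduced: 3² ≡ 9 (mod 13).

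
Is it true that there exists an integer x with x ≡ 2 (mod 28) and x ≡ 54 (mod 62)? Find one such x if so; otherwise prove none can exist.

Here gcd(28, 62) = 2, and both 2 and 54 leave remainder 0 mod 2, so the system is consistent.
Put x = 2 + 28t, so we need 28t ≡ 52 (mod 62), equivalently (divide by 2) 14t ≡ 26 (mod 31).
Invert 14 mod 31 by the Euclidean algorithm: 31 = 2·14 + 3, 14 = 4·3 + 2, 3 = 1·2 + 1, 2 = 2·1 + 0; back-substituting, 1 = 3 − 1·2 = 3 − (14 − 4·3) = −14 + 5·3 = −14 + 5·(31 − 2·14) = 5·31 − 11·14. Hence 14·(-11) ≡ 1, so 14⁻¹ ≡ -11 ≡ 20 (mod 31).
Multiplying by 20: t ≡ 20·26 = 520 ≡ 24 (mod 31).
Then x = 2 + 28·24 = 674.
Indeed 674 ≡ 2 (mod 28) and 674 ≡ 54 (mod 62).

x = 674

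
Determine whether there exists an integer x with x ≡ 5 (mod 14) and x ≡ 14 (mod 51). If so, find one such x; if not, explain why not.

x = 677

gcd(14, 51) = 1, so the Chinese Remainder Theorem guarantees exactly one residue class mod 714 satisfying both.
Write x = 5 + 14t and require 5 + 14t ≡ 14 (mod 51), i.e. 14t ≡ 9 (mod 51).
Since 14·11 = 154 = 3·51 + 1, the inverse of 14 mod 51 is 11.
Multiplying by 11: t ≡ 11·9 = 99 ≡ 48 (mod 51).
With t = 48: x = 5 + 14·48 = 677.
Indeed 677 ≡ 5 (mod 14) and 677 ≡ 14 (mod 51).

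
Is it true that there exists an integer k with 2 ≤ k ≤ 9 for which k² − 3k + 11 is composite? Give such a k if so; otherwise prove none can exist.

At k = 2: 2² − 3·2 + 11 = 9 = 3·3, which is composite.

k = 2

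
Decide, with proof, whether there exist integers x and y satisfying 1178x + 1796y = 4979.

gcd(1178, 1796) = 2, so every integer of the form 1178x + 1796y is a multiple of 2.
However 4979 leaves remainder 1 on division by 2.
Therefore 1178x + 1796y = 4979 has no solution in integers.

No, no such integers exist.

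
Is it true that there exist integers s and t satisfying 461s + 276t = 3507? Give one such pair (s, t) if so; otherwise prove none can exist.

461 and 276 are coprime, so 461s + 276t ranges over all of ℤ.
Dividing repeatedly: 461 = 1·276 + 185, 276 = 1·185 + 91, 185 = 2·91 + 3, 91 = 30·3 + 1, 3 = 3·1 + 0.
Working back up the chain: 1 = 91 − 30·3 = 91 − 30·(185 − 2·91) = −30·185 + 61·91 = −30·185 + 61·(276 − 1·185) = 61·276 − 91·185 = 61·276 − 91·(461 − 1·276) = −91·461 + 152·276. So 461·(-91) + 276·152 = 1.
Multiplying through by 3507: s = (-91)·3507 = -319137, t = 152·3507 = 533064 is a solution.
The general solution is s = -319137 + 276k, t = 533064 − 461k; taking k = 1157 gives the smaller pair s = 195, t = -313.
Indeed 461·195 + 276·(-313) = 89895 − 86388 = 3507.

s = 195, t = -313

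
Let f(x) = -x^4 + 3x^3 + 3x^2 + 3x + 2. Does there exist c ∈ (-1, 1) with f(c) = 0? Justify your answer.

f(-1) = -2 and f(1) = 10, which have opposite signs.
f is continuous everywhere (it is a polynomial), in particular on [-1, 1].
By the Intermediate Value Theorem, f takes the value 0 somewhere in the open interval.

Yes, such a c exists.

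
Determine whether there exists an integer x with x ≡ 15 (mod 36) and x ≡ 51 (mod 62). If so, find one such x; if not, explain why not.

x = 51

Here gcd(36, 62) = 2, and both 15 and 51 leave remainder 1 mod 2, so the system is consistent.
Step through x = 15, 15 + 36, 15 + 2·36, …: the values 15, 51 reduce mod 62 to 15, 51. The value 51 hits 51.
Verify: 51 = 1·36 + 15 and 51 = 0·62 + 51. ✓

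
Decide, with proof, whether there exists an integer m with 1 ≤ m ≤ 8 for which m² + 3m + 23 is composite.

At m = 6: 6² + 3·6 + 23 = 77 = 7·11, which is composite.

m = 6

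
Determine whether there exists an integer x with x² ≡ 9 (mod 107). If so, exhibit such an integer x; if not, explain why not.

x = 104

x = 104 works: 104² = 10816, and 10816 − 9 = 10807 = 101·107.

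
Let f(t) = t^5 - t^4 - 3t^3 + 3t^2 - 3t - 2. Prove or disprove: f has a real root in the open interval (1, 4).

Such a root exists.

f(1) = -5 and f(4) = 610, which have opposite signs.
As a polynomial, f is continuous on every closed interval.
By the Intermediate Value Theorem, f takes the value 0 somewhere in the open interval.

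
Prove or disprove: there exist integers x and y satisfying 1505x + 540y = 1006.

gcd(1505, 540) = 5, so every integer of the form 1505x + 540y is a multiple of 5.
But 1006 = 5·201 + 1, so 5 ∤ 1006.
Hence no integers x, y satisfy the equation.

There are no such integers.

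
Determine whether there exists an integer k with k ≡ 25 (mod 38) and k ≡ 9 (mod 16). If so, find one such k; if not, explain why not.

k = 25

gcd(38, 16) = 2. A simultaneous solution exists iff 25 ≡ 9 (mod 2); here 25 mod 2 = 1 = 9 mod 2, so it does.
In fact k = 25 itself already satisfies 25 mod 16 = 9.
Indeed 25 ≡ 25 (mod 38) and 25 ≡ 9 (mod 16).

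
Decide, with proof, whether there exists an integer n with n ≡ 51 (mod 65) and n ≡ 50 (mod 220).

Both moduli are multiples of 5 = gcd(65, 220), so any solution would satisfy n ≡ 51 and n ≡ 50 modulo 5 simultaneously.
But 51 mod 5 = 1 while 50 mod 5 = 0, a contradiction.
Hence the system has no solution.

No, no such integer exists.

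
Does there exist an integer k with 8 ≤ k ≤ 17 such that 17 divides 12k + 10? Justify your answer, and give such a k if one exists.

No such integer k in that range exists.

The values of 12k + 10 for k = 8, 9, …, 17 are 106, 118, 130, 142, 154, 166, 178, 190, 202, 214; reduced mod 17 these are 4, 16, 11, 6, 1, 13, 8, 3, 15, 10.
None is 0, so 17 never divides 12k + 10 on this range.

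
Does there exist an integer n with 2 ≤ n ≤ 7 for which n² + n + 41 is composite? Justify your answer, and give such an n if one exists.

No, no such integer n in that range exists.

The values for n = 2, 3, …, 7 are 47, 53, 61, 71, 83, 97, and each of these is prime.
So no value in the range makes the expression composite.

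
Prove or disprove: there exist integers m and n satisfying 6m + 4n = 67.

Any value of 6m + 4n is a multiple of gcd(6, 4) = 2.
But 67 = 2·33 + 1, so 2 ∤ 67.
Therefore 6m + 4n = 67 has no solution in integers.

No, no such integers exist.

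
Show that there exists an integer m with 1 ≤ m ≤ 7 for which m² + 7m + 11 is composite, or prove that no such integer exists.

At m = 4: 4² + 7·4 + 11 = 55 = 5·11, which is composite.

m = 4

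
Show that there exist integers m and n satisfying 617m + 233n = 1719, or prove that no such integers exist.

m = 141, n = -366

617 and 233 are coprime, so 617m + 233n ranges over all of ℤ.
Run the Euclidean algorithm on 617 and 233: 617 = 2·233 + 151, 233 = 1·151 + 82, 151 = 1·82 + 69, 82 = 1·69 + 13, 69 = 5·13 + 4, 13 = 3·4 + 1, 4 = 4·1 + 0.
Back-substituting, 1 = 13 − 3·4 = 13 − 3·(69 − 5·13) = −3·69 + 16·13 = −3·69 + 16·(82 − 1·69) = 16·82 − 19·69 = 16·82 − 19·(151 − 1·82) = −19·151 + 35·82 = −19·151 + 35·(233 − 1·151) = 35·233 − 54·151 = 35·233 − 54·(617 − 2·233) = −54·617 + 143·233; that is, 617·(-54) + 233·143 = 1.
Scaling by 1719 gives the particular solution (m, n) = (-92826, 245817).
The general solution is m = -92826 + 233k, n = 245817 − 617k; taking k = 399 gives the smaller pair m = 141, n = -366.
Indeed 617·141 + 233·(-366) = 86997 − 85278 = 1719.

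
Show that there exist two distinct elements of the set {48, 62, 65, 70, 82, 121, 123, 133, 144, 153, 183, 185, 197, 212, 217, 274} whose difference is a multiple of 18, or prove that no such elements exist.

There is no such pair.

Two integers differ by a multiple of 18 exactly when they have the same residue mod 18. The residues are 48↦12, 62↦8, 65↦11, 70↦16, 82↦10, 121↦13, 123↦15, 133↦7, 144↦0, 153↦9, 183↦3, 185↦5, 197↦17, 212↦14, 217↦1, 274↦4.
No residue repeats among the 16 elements, so no pair has difference ≡ 0 (mod 18).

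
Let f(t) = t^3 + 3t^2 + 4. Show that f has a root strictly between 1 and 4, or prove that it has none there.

f has no root in that interval.

f(1) = 8 and f(4) = 116, both positive, so a sign-change argument is unavailable; we show f keeps this sign on the whole interval.
Substitute t = 1 + u, where 0 < u < 3 on the interval. Expanding, f(1 + u) = u^3 + 6u^2 + 9u + 8.
The nonzero coefficients here are all positive, so for u > 0 every term is positive (or zero), and the constant term 8 is strictly positive.
Therefore f(t) > 0 throughout (1, 4), and f has no zero there.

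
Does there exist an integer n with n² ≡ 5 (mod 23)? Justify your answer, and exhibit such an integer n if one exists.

23 is prime, so by Euler's criterion 5 is a square mod 23 iff 5^((23−1)/2) = 5^11 ≡ 1 (mod 23).
Repeated squaring mod 23: 5^2 = 25 ≡ 2; 5^4 ≡ 2² = 4 ≡ 4; 5^8 ≡ 4² = 16 ≡ 16.
Since 11 = 8 + 2 + 1, 5^11 ≡ 16 · 2 · 5; multiplying out mod 23: 16·2 = 32 ≡ 9, then 9·5 = 45 ≡ 22. Thus 5^11 ≡ 22 ≡ −1 (mod 23).
The value −1 means 5 is a non-residue modulo 23, so n² ≡ 5 (mod 23) is impossible.

No such integer exists.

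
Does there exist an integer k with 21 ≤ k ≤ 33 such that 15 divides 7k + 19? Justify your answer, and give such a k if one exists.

Try k = 23: 7·23 + 19 = 180 = 12·15, which is divisible by 15.

k = 23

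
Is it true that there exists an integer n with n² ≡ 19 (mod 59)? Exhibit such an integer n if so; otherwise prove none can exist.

n = 14

Take n = 14. Then 14² = 196 = 3·59 + 19, so 14² ≡ 19 (mod 59).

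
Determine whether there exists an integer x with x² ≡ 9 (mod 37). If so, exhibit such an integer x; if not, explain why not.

x = 34

x = 34 works: 34² = 1156, and 1156 − 9 = 1147 = 31·37.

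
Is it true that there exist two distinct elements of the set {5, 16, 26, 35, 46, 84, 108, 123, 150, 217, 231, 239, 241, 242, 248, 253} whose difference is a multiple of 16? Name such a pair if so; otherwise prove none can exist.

Residues mod 16: 5↦5, 16↦0, 26↦10, 35↦3, 46↦14, 84↦4, 108↦12, 123↦11, 150↦6, 217↦9, 231↦7, 239↦15, 241↦1, 242↦2, 248↦8, 253↦13.
All 16 residues are distinct, so no two elements differ by a multiple of 16.

No, no such pair exists.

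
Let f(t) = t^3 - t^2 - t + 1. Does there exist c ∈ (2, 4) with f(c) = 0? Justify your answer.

f(2) = 3 and f(4) = 45, both positive, so a sign-change argument is unavailable; we show f keeps this sign on the whole interval.
Shift to the endpoint 2: with t = 2 + u (0 < u < 2), one computes f(2 + u) = u^3 + 5u^2 + 7u + 3.
The nonzero coefficients here are all positive, so for u > 0 every term is positive (or zero), and the constant term 3 is strictly positive.
Therefore f(t) > 0 throughout (2, 4), and f has no zero there.

No.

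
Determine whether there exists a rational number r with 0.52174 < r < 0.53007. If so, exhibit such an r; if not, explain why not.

Multiplying by 17: 17·0.52174 = 8.86958 and 17·0.53007 = 9.01119, so the integer 9 lies strictly between them.
Dividing back, 0.52174 < 9/17 < 0.53007, and 9/17 is rational.

r = 9/17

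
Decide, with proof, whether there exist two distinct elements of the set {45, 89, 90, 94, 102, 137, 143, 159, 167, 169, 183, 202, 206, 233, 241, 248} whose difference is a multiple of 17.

Two integers differ by a multiple of 17 exactly when they have the same residue mod 17. The residues are 45↦11, 89↦4, 90↦5, 94↦9, 102↦0, 137↦1, 143↦7, 159↦6, 167↦14, 169↦16, 183↦13, 202↦15, 206↦2, 233↦12, 241↦3, 248↦10.
No residue repeats among the 16 elements, so no pair has difference ≡ 0 (mod 17).

No such pair exists.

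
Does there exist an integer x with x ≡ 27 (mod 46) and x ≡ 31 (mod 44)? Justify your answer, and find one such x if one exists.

The moduli are not coprime: gcd(46, 44) = 2. Compatibility requires 2 ∣ (31 − 27) = 4, which holds, so solutions exist.
The integers ≡ 27 (mod 46) are 27, 73, 119, …; their remainders mod 44 are 27, 29, 31, so x = 119 is the first that is ≡ 31 (mod 44).
Indeed 119 ≡ 27 (mod 46) and 119 ≡ 31 (mod 44).

x = 119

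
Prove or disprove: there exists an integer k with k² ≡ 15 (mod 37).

37 is prime, so by Euler's criterion 15 is a square mod 37 iff 15^((37−1)/2) = 15^18 ≡ 1 (mod 37).
Repeated squaring mod 37: 15^2 = 225 ≡ 3; 15^4 ≡ 3² = 9 ≡ 9; 15^8 ≡ 9² = 81 ≡ 7; 15^16 ≡ 7² = 49 ≡ 12.
Since 18 = 16 + 2, 15^18 ≡ 12 · 3; multiplying out mod 37: 12·3 = 36 ≡ 36. Thus 15^18 ≡ 36 ≡ −1 (mod 37).
The value −1 means 15 is a non-residue modulo 37, so k² ≡ 15 (mod 37) is impossible.

There is no such integer.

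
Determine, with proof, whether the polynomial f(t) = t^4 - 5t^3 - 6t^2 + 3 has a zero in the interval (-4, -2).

The endpoint values f(-4) = 483 and f(-2) = 35 are both positive. Claim: f(t) > 0 for every t in (-4, -2).
Shift to the endpoint -2: with t = -2 − u (0 < u < 2), one computes f(-2 − u) = u^4 + 13u^3 + 48u^2 + 68u + 35.
All 5 nonzero coefficients of this polynomial in u are positive; hence for u > 0 the value is a sum of positive terms (the constant 35 among them).
So f is strictly positive on (-4, -2); no root exists in the interval.

f has no root in that interval.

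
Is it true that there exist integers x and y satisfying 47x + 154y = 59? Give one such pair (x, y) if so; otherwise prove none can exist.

x = 93, y = -28

47 and 154 are coprime, so 47x + 154y ranges over all of ℤ.
Dividing repeatedly: 154 = 3·47 + 13, 47 = 3·13 + 8, 13 = 1·8 + 5, 8 = 1·5 + 3, 5 = 1·3 + 2, 3 = 1·2 + 1, 2 = 2·1 + 0.
Unwinding: 1 = 3 − 1·2 = 3 − (5 − 1·3) = −5 + 2·3 = −5 + 2·(8 − 1·5) = 2·8 − 3·5 = 2·8 − 3·(13 − 1·8) = −3·13 + 5·8 = −3·13 + 5·(47 − 3·13) = 5·47 − 18·13 = 5·47 − 18·(154 − 3·47) = −18·154 + 59·47, i.e. 47·59 + 154·(-18) = 1.
Times 59: 47·3481 + 154·(-1062) = 59, so (3481, -1062) solves it.
The general solution is x = 3481 + 154k, y = -1062 − 47k; taking k = -22 gives the smaller pair x = 93, y = -28.
Check: 47·93 + 154·(-28) = 4371 − 4312 = 59. ✓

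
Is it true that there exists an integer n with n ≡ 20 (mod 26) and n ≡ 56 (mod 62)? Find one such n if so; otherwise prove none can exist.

Here gcd(26, 62) = 2, and both 20 and 56 leave remainder 0 mod 2, so the system is consistent.
Put n = 20 + 26t, so we need 26t ≡ 36 (mod 62), equivalently (divide by 2) 13t ≡ 18 (mod 31).
Note 13·12 = 156 ≡ 1 (mod 31) (as 156 − 1 = 5·31), so 13⁻¹ ≡ 12.
Therefore t ≡ 12·18 = 216 ≡ 30 (mod 31).
Then n = 20 + 26·30 = 800.
Indeed 800 ≡ 20 (mod 26) and 800 ≡ 56 (mod 62).

n = 800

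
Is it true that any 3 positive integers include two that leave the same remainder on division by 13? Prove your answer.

No; for instance {43, 44, 45} is a counterexample.

Take the 3 consecutive integers 43, 44, 45: their residues mod 13 are all distinct because 3 ≤ 13.
So no two of them leave the same remainder on division by 13; the claim fails for this set.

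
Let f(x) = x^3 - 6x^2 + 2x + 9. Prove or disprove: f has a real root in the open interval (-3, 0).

f(-3) = -78 and f(0) = 9, which have opposite signs.
As a polynomial, f is continuous on every closed interval.
By the Intermediate Value Theorem, f takes the value 0 somewhere in the open interval.

Such a root exists.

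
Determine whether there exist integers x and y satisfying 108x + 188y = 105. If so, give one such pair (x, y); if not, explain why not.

No, no such integers exist.

gcd(108, 188) = 4, so every integer of the form 108x + 188y is a multiple of 4.
But 105 is not a multiple of 4 (it leaves remainder 1).
So the equation is unsolvable over ℤ.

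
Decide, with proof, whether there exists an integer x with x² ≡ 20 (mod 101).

Take x = 90. Then 90² = 8100 = 80·101 + 20, so 90² ≡ 20 (mod 101).

x = 90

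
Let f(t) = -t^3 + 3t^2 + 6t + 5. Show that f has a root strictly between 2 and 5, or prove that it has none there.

Yes, f has a root in the interval.

f(2) = 21 and f(5) = -15, which have opposite signs.
Since f is a polynomial it is continuous on [2, 5].
By the Intermediate Value Theorem f must vanish at some point of (2, 5).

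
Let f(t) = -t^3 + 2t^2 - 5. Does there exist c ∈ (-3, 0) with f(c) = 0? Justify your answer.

Yes, f has a root in the interval.

f(-3) = 40 and f(0) = -5, which have opposite signs.
Since f is a polynomial it is continuous on [-3, 0].
The Intermediate Value Theorem then guarantees some c ∈ (-3, 0) with f(c) = 0.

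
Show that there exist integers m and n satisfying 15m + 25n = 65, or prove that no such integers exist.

m = 1, n = 2

Since gcd(15, 25) = 5 and 65 = 5·13, Bézout's identity guarantees a solution.
Dividing through by 5 reduces the equation to 3m + 5n = 13.
Euclidean algorithm: 5 = 1·3 + 2, 3 = 1·2 + 1, 2 = 2·1 + 0.
Working back up the chain: 1 = 3 − 1·2 = 3 − (5 − 1·3) = −5 + 2·3. So 3·2 + 5·(-1) = 1.
Times 13: 3·26 + 5·(-13) = 13, so (26, -13) solves it.
Shifting by a multiple of (5, −3) keeps it a solution: m = 26 − 5·5 = 1, n = -13 + 5·3 = 2.
Check: 15·1 + 25·2 = 15 + 50 = 65. ✓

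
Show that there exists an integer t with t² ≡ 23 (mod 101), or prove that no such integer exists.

t = 15

t = 15 works: 15² = 225, and 225 − 23 = 202 = 2·101.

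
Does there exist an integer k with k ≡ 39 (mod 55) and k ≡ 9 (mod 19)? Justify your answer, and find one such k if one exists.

k = 864

Since 55 and 19 share no common factor, CRT says the pair of congruences has a solution (unique mod 1045).
Write k = 39 + 55t and require 39 + 55t ≡ 9 (mod 19), i.e. 55t ≡ 8 (mod 19).
55 ≡ 17 (mod 19), so this reads 17t ≡ 8 (mod 19). To invert 17 modulo 19: 19 = 1·17 + 2, 17 = 8·2 + 1, 2 = 2·1 + 0, and unwinding, 1 = 17 − 8·2 = 17 − 8·(19 − 1·17) = −8·19 + 9·17. Thus 17⁻¹ ≡ 9 (mod 19).
Multiplying by 9: t ≡ 9·8 = 72 ≡ 15 (mod 19).
With t = 15: k = 39 + 55·15 = 864.
Verify: 864 = 15·55 + 39 and 864 = 45·19 + 9. ✓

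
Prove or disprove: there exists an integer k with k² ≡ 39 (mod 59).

No such integer exists.

Apply Euler's criterion with the prime 59: 39 is a quadratic residue iff 39^29 ≡ 1 (mod 59), and a non-residue iff it is ≡ −1.
Repeated squaring mod 59: 39^2 = 1521 ≡ 46; 39^4 ≡ 46² = 2116 ≡ 51; 39^8 ≡ 51² = 2601 ≡ 5; 39^16 ≡ 5² = 25 ≡ 25.
Since 29 = 16 + 8 + 4 + 1, 39^29 ≡ 25 · 5 · 51 · 39; multiplying out mod 59: 25·5 = 125 ≡ 7, then 7·51 = 357 ≡ 3, then 3·39 = 117 ≡ 58. Thus 39^29 ≡ 58 ≡ −1 (mod 59).
By Euler's criterion 39 is a quadratic non-residue mod 59: no k satisfies k² ≡ 39 (mod 59).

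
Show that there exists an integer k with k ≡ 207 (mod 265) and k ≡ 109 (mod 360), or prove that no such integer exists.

gcd(265, 360) = 5. If k ≡ 207 (mod 265) and k ≡ 109 (mod 360), then k ≡ 207 (mod 5) and k ≡ 109 (mod 5).
But 207 mod 5 = 2 while 109 mod 5 = 4, a contradiction.
So no integer satisfies both congruences.

No such integer exists.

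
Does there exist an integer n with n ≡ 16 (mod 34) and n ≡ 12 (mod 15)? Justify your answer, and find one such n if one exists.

n = 492

The moduli 34 and 15 are coprime, so by the Chinese Remainder Theorem a unique solution modulo 510 exists.
Any solution of the first congruence is n = 16 + 34t; substituting into the second, 34t ≡ 12 − 16 ≡ 11 (mod 15).
34 ≡ 4 (mod 15), so this reads 4t ≡ 11 (mod 15). Invert 4 mod 15 by the Euclidean algorithm: 15 = 3·4 + 3, 4 = 1·3 + 1, 3 = 3·1 + 0; back-substituting, 1 = 4 − 1·3 = 4 − (15 − 3·4) = −15 + 4·4. Hence 4·4 ≡ 1, so 4⁻¹ ≡ 4 (mod 15).
Multiplying by 4: t ≡ 4·11 = 44 ≡ 14 (mod 15).
Taking t = 14 gives n = 16 + 34·14 = 492.
Verify: 492 = 14·34 + 16 and 492 = 32·15 + 12. ✓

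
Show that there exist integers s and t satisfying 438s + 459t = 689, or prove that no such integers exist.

Any value of 438s + 459t is a multiple of gcd(438, 459) = 3.
However 689 leaves remainder 2 on division by 3.
Therefore 438s + 459t = 689 has no solution in integers.

There are no such integers.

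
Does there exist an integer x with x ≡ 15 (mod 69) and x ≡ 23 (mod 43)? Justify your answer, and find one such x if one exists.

x = 2775

gcd(69, 43) = 1, so the Chinese Remainder Theorem guarantees exactly one residue class mod 2967 satisfying both.
Any solution of the first congruence is x = 15 + 69t; substituting into the second, 69t ≡ 23 − 15 ≡ 8 (mod 43).
69 ≡ 26 (mod 43), so this reads 26t ≡ 8 (mod 43). Invert 26 mod 43 by the Euclidean algorithm: 43 = 1·26 + 17, 26 = 1·17 + 9, 17 = 1·9 + 8, 9 = 1·8 + 1, 8 = 8·1 + 0; back-substituting, 1 = 9 − 1·8 = 9 − (17 − 1·9) = −17 + 2·9 = −17 + 2·(26 − 1·17) = 2·26 − 3·17 = 2·26 − 3·(43 − 1·26) = −3·43 + 5·26. Hence 26·5 ≡ 1, so 26⁻¹ ≡ 5 (mod 43).
Therefore t ≡ 5·8 = 40 (mod 43).
With t = 40: x = 15 + 69·40 = 2775.
Check: 2775 mod 69 = 15, 2775 mod 43 = 23. ✓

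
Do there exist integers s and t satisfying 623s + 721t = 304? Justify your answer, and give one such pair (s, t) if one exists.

gcd(623, 721) = 7, so every integer of the form 623s + 721t is a multiple of 7.
But 304 is not a multiple of 7 (it leaves remainder 3).
Hence no integers s, t satisfy the equation.

No such integers exist.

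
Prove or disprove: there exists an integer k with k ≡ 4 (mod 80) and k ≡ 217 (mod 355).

No, no such integer exists.

gcd(80, 355) = 5. If k ≡ 4 (mod 80) and k ≡ 217 (mod 355), then k ≡ 4 (mod 5) and k ≡ 217 (mod 5).
But 4 mod 5 = 4 while 217 mod 5 = 2, a contradiction.
Therefore no such k exists.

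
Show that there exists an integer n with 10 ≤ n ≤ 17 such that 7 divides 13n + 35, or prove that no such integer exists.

n = 14

For n = 10, 11, 12, 13 the values 165, 178, 191, 204 are not multiples of 7. Try n = 14: 13·14 + 35 = 217 = 31·7, which is divisible by 7.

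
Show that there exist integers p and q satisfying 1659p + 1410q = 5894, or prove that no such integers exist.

Both 1659 and 1410 are divisible by gcd(1659, 1410) = 3, hence so is any combination 1659p + 1410q.
But 5894 is not a multiple of 3 (it leaves remainder 2).
Therefore 1659p + 1410q = 5894 has no solution in integers.

No, no such integers exist.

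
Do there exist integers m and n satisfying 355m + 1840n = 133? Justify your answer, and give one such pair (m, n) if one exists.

Any value of 355m + 1840n is a multiple of gcd(355, 1840) = 5.
But 133 = 5·26 + 3, so 5 ∤ 133.
Therefore 355m + 1840n = 133 has no solution in integers.

No, no such integers exist.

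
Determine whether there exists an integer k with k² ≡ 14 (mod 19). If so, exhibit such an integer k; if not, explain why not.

Computing k² mod 19 for k = 0, 1, …, 9 (enough, by the symmetry k ↦ 19 − k) gives 0, 1, 4, 9, 16, 6, 17, 11, 7, 5.
The set of squares mod 19 is therefore {0, 1, 4, 5, 6, 7, 9, 11, 16, 17}, which does not contain 14.
Hence no integer k has k² ≡ 14 (mod 19).

There is no such integer.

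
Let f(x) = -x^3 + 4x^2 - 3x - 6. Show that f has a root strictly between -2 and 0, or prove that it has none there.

Yes, f has a root in the interval.

f(-2) = 24 and f(0) = -6, which have opposite signs.
As a polynomial, f is continuous on every closed interval.
By the Intermediate Value Theorem f must vanish at some point of (-2, 0).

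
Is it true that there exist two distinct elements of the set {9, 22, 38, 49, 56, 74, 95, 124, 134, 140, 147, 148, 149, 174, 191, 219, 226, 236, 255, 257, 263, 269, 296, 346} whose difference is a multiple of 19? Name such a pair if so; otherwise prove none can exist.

22 mod 19 = 3 and 174 mod 19 = 3, so 174 − 22 = 152 = 8·19.

Yes: 22 and 174.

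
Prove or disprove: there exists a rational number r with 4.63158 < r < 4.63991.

Multiplying by 11: 11·4.63158 = 50.94738 and 11·4.63991 = 51.03901, so the integer 51 lies strictly between them.
Dividing back, 4.63158 < 51/11 < 4.63991, and 51/11 is rational.

r = 51/11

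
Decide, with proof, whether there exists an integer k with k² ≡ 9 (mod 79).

k = 76

k = 76 works: 76² = 5776, and 5776 − 9 = 5767 = 73·79.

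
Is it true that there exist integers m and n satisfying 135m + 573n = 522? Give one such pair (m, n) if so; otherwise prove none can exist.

Since gcd(135, 573) = 3 and 522 = 3·174, Bézout's identity guarantees a solution.
Dividing through by 3 reduces the equation to 45m + 191n = 174.
Euclidean algorithm: 191 = 4·45 + 11, 45 = 4·11 + 1, 11 = 11·1 + 0.
Working back up the chain: 1 = 45 − 4·11 = 45 − 4·(191 − 4·45) = −4·191 + 17·45. So 45·17 + 191·(-4) = 1.
Scaling by 174 gives the particular solution (m, n) = (2958, -696).
Shifting by a multiple of (191, −45) keeps it a solution: m = 2958 − 15·191 = 93, n = -696 + 15·45 = -21.
Indeed 135·93 + 573·(-21) = 12555 − 12033 = 522.

m = 93, n = -21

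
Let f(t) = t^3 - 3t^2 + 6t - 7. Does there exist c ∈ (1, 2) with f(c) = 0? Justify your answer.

Yes, f has a root in the interval.

f(1) = -3 and f(2) = 1, which have opposite signs.
As a polynomial, f is continuous on every closed interval.
By the Intermediate Value Theorem f must vanish at some point of (1, 2).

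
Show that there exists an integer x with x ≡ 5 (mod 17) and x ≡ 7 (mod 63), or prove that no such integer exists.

x = 889

The moduli 17 and 63 are coprime, so by the Chinese Remainder Theorem a unique solution modulo 1071 exists.
Any solution of the first congruence is x = 5 + 17t; substituting into the second, 17t ≡ 7 − 5 ≡ 2 (mod 63).
Since 17·26 = 442 = 7·63 + 1, the inverse of 17 mod 63 is 26.
Therefore t ≡ 26·2 = 52 (mod 63).
With t = 52: x = 5 + 17·52 = 889.
Check: 889 mod 17 = 5, 889 mod 63 = 7. ✓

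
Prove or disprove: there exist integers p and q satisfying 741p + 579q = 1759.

Any value of 741p + 579q is a multiple of gcd(741, 579) = 3.
However 1759 leaves remainder 1 on division by 3.
Therefore 741p + 579q = 1759 has no solution in integers.

No, no such integers exist.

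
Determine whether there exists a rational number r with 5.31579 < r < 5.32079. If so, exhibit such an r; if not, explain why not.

r = 117/22

Look for a denominator N such that an integer falls strictly between N·5.31579 and N·5.32079. N = 22 works: 22·5.31579 = 116.94738 < 117 < 117.05738 = 22·5.32079.
So r = 117/22 works: it is a ratio of integers, and dividing 22·5.31579 < 117 < 22·5.32079 through by 22 gives 5.31579 < 117/22 < 5.32079.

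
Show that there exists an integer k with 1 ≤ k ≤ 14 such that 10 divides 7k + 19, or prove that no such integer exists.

k = 3

Scanning upward from k = 1 gives 26, 33, none divisible by 10. k = 3 works, since 7·3 + 19 = 40 = 4·10.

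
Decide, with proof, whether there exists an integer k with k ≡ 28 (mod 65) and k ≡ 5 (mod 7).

k = 418

The moduli 65 and 7 are coprime, so by the Chinese Remainder Theorem a unique solution modulo 455 exists.
Any solution of the first congruence is k = 28 + 65t; substituting into the second, 65t ≡ 5 − 28 ≡ 5 (mod 7).
65 ≡ 2 (mod 7), so this reads 2t ≡ 5 (mod 7). To invert 2 modulo 7: 7 = 3·2 + 1, 2 = 2·1 + 0, and unwinding, 1 = 7 − 3·2. Thus 2⁻¹ ≡ -3 ≡ 4 (mod 7).
Therefore t ≡ 4·5 = 20 ≡ 6 (mod 7).
Taking t = 6 gives k = 28 + 65·6 = 418.
Verify: 418 = 6·65 + 28 and 418 = 59·7 + 5. ✓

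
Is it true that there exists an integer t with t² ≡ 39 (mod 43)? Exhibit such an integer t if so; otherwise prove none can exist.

There is no such integer.

Apply Euler's criterion with the prime 43: 39 is a quadratic residue iff 39^21 ≡ 1 (mod 43), and a non-residue iff it is ≡ −1.
Repeated squaring mod 43: 39^2 = 1521 ≡ 16; 39^4 ≡ 16² = 256 ≡ 41; 39^8 ≡ 41² = 1681 ≡ 4; 39^16 ≡ 4² = 16 ≡ 16.
Since 21 = 16 + 4 + 1, 39^21 ≡ 16 · 41 · 39; multiplying out mod 43: 16·41 = 656 ≡ 11, then 11·39 = 429 ≡ 42. Thus 39^21 ≡ 42 ≡ −1 (mod 43).
The value −1 means 39 is a non-residue modulo 43, so t² ≡ 39 (mod 43) is impossible.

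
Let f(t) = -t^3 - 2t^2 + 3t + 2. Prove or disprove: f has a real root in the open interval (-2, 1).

f(-2) = -4 and f(1) = 2, which have opposite signs.
As a polynomial, f is continuous on every closed interval.
By the Intermediate Value Theorem, f takes the value 0 somewhere in the open interval.

Such a root exists.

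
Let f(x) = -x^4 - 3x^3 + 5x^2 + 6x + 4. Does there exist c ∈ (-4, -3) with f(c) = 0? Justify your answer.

f(-4) = -4 and f(-3) = 31, which have opposite signs.
Since f is a polynomial it is continuous on [-4, -3].
The Intermediate Value Theorem then guarantees some c ∈ (-4, -3) with f(c) = 0.

Such a root exists.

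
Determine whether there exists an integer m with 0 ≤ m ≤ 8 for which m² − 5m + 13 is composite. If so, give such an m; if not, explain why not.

At m = 1: 1² − 5·1 + 13 = 9 = 3·3, which is composite.

m = 1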